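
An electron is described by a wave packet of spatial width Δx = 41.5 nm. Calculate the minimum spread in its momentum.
1.271 × 10^-27 kg·m/s

For a wave packet, the spatial width Δx and momentum spread Δp are related by the uncertainty principle:
ΔxΔp ≥ ℏ/2

The minimum momentum spread is:
Δp_min = ℏ/(2Δx)
Δp_min = (1.055e-34 J·s) / (2 × 4.150e-08 m)
Δp_min = 1.271e-27 kg·m/s

A wave packet cannot have both a well-defined position and well-defined momentum.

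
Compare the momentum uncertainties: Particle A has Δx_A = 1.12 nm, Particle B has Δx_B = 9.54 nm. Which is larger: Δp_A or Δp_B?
Particle A has the larger minimum momentum uncertainty, by a factor of 8.52.

For each particle, the minimum momentum uncertainty is Δp_min = ℏ/(2Δx):

Particle A: Δp_A = ℏ/(2×1.120e-09 m) = 4.708e-26 kg·m/s
Particle B: Δp_B = ℏ/(2×9.540e-09 m) = 5.527e-27 kg·m/s

Ratio: Δp_A/Δp_B = 8.52

Since Δp_min ∝ 1/Δx, the particle with smaller position uncertainty (A) has larger momentum uncertainty.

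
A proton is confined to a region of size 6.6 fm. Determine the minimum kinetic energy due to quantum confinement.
119.088 keV

Using the uncertainty principle:

1. Position uncertainty: Δx ≈ 6.600e-15 m
2. Minimum momentum uncertainty: Δp = ℏ/(2Δx) = 7.989e-21 kg·m/s
3. Minimum kinetic energy:
   KE = (Δp)²/(2m) = (7.989e-21)²/(2 × 1.673e-27 kg)
   KE = 1.908e-14 J = 119.088 keV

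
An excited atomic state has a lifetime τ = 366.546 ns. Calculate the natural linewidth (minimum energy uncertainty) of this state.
897.857 peV

Using the energy-time uncertainty principle:
ΔEΔt ≥ ℏ/2

The lifetime τ represents the time uncertainty Δt.
The natural linewidth (minimum energy uncertainty) is:

ΔE = ℏ/(2τ)
ΔE = (1.055e-34 J·s) / (2 × 3.665e-07 s)
ΔE = 1.439e-28 J = 897.857 peV

This natural linewidth limits the precision of spectroscopic measurements.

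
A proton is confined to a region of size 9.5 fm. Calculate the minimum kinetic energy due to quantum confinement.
57.479 keV

Using the uncertainty principle:

1. Position uncertainty: Δx ≈ 9.500e-15 m
2. Minimum momentum uncertainty: Δp = ℏ/(2Δx) = 5.550e-21 kg·m/s
3. Minimum kinetic energy:
   KE = (Δp)²/(2m) = (5.550e-21)²/(2 × 1.673e-27 kg)
   KE = 9.209e-15 J = 57.479 keV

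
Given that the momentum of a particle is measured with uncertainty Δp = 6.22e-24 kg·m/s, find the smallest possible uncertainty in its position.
8.477 pm

Using the Heisenberg uncertainty principle:
ΔxΔp ≥ ℏ/2

The minimum uncertainty in position is:
Δx_min = ℏ/(2Δp)
Δx_min = (1.055e-34 J·s) / (2 × 6.220e-24 kg·m/s)
Δx_min = 8.477e-12 m = 8.477 pm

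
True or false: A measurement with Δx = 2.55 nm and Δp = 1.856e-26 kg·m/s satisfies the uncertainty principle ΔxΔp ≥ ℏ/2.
No, it violates the uncertainty principle (impossible measurement).

Calculate the product ΔxΔp:
ΔxΔp = (2.550e-09 m) × (1.856e-26 kg·m/s)
ΔxΔp = 4.733e-35 J·s

Compare to the minimum allowed value ℏ/2:
ℏ/2 = 5.273e-35 J·s

Since ΔxΔp = 4.733e-35 J·s < 5.273e-35 J·s = ℏ/2,
the measurement violates the uncertainty principle.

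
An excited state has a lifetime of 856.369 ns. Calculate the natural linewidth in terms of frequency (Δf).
92.924 kHz

Using the energy-time uncertainty principle and E = hf:
ΔEΔt ≥ ℏ/2
hΔf·Δt ≥ ℏ/2

The minimum frequency uncertainty is:
Δf = ℏ/(2hτ) = 1/(4πτ)
Δf = 1/(4π × 8.564e-07 s)
Δf = 9.292e+04 Hz = 92.924 kHz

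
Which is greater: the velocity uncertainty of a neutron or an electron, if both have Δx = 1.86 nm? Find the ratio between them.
The electron has the larger minimum velocity uncertainty, by a ratio of 1838.7.

For both particles, Δp_min = ℏ/(2Δx) = 2.835e-26 kg·m/s (same for both).

The velocity uncertainty is Δv = Δp/m:
- neutron: Δv = 2.835e-26 / 1.675e-27 = 1.693e+01 m/s = 16.925 m/s
- electron: Δv = 2.835e-26 / 9.109e-31 = 3.112e+04 m/s = 31.120 km/s

Ratio: 3.112e+04 / 1.693e+01 = 1838.7

The lighter particle has larger velocity uncertainty because Δv ∝ 1/m.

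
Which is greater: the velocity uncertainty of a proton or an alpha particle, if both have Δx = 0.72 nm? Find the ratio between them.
The proton has the larger minimum velocity uncertainty, by a ratio of 4.0.

For both particles, Δp_min = ℏ/(2Δx) = 7.323e-26 kg·m/s (same for both).

The velocity uncertainty is Δv = Δp/m:
- proton: Δv = 7.323e-26 / 1.673e-27 = 4.378e+01 m/s = 43.784 m/s
- alpha particle: Δv = 7.323e-26 / 6.645e-27 = 1.102e+01 m/s = 11.022 m/s

Ratio: 4.378e+01 / 1.102e+01 = 4.0

The lighter particle has larger velocity uncertainty because Δv ∝ 1/m.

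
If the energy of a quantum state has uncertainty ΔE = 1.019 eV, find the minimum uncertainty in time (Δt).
322.970 as

Using the energy-time uncertainty principle:
ΔEΔt ≥ ℏ/2

The minimum uncertainty in time is:
Δt_min = ℏ/(2ΔE)
Δt_min = (1.055e-34 J·s) / (2 × 1.633e-19 J)
Δt_min = 3.230e-16 s = 322.970 as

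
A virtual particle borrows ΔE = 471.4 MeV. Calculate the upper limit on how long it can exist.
6.981 × 10^-25 s

Using the energy-time uncertainty principle:
ΔEΔt ≥ ℏ/2

For a virtual particle borrowing energy ΔE, the maximum lifetime is:
Δt_max = ℏ/(2ΔE)

Converting energy:
ΔE = 471.4 MeV = 7.553e-11 J

Δt_max = (1.055e-34 J·s) / (2 × 7.553e-11 J)
Δt_max = 6.981e-25 s = 6.981 × 10^-25 s

Virtual particles with higher borrowed energy exist for shorter times.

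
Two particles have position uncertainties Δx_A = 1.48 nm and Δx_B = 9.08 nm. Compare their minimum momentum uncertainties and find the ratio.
Particle A has the larger minimum momentum uncertainty, by a factor of 6.14.

For each particle, the minimum momentum uncertainty is Δp_min = ℏ/(2Δx):

Particle A: Δp_A = ℏ/(2×1.480e-09 m) = 3.563e-26 kg·m/s
Particle B: Δp_B = ℏ/(2×9.080e-09 m) = 5.807e-27 kg·m/s

Ratio: Δp_A/Δp_B = 6.14

Since Δp_min ∝ 1/Δx, the particle with smaller position uncertainty (A) has larger momentum uncertainty.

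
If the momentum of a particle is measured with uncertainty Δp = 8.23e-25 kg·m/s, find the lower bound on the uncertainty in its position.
64.069 pm

Using the Heisenberg uncertainty principle:
ΔxΔp ≥ ℏ/2

The minimum uncertainty in position is:
Δx_min = ℏ/(2Δp)
Δx_min = (1.055e-34 J·s) / (2 × 8.230e-25 kg·m/s)
Δx_min = 6.407e-11 m = 64.069 pm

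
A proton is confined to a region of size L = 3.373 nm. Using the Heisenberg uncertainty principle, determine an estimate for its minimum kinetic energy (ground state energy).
455.954 neV

Using the uncertainty principle to estimate ground state energy:

1. The position uncertainty is approximately the confinement size:
   Δx ≈ L = 3.373e-09 m

2. From ΔxΔp ≥ ℏ/2, the minimum momentum uncertainty is:
   Δp ≈ ℏ/(2L) = 1.563e-26 kg·m/s

3. The kinetic energy is approximately:
   KE ≈ (Δp)²/(2m) = (1.563e-26)²/(2 × 1.673e-27 kg)
   KE ≈ 7.305e-26 J = 455.954 neV

This is an order-of-magnitude estimate of the ground state energy.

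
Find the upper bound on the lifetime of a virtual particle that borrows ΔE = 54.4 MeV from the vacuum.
6.050 ys

Using the energy-time uncertainty principle:
ΔEΔt ≥ ℏ/2

For a virtual particle borrowing energy ΔE, the maximum lifetime is:
Δt_max = ℏ/(2ΔE)

Converting energy:
ΔE = 54.4 MeV = 8.716e-12 J

Δt_max = (1.055e-34 J·s) / (2 × 8.716e-12 J)
Δt_max = 6.050e-24 s = 6.050 ys

Virtual particles with higher borrowed energy exist for shorter times.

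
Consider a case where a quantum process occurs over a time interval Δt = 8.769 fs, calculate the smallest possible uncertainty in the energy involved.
37.531 meV

Using the energy-time uncertainty principle:
ΔEΔt ≥ ℏ/2

The minimum uncertainty in energy is:
ΔE_min = ℏ/(2Δt)
ΔE_min = (1.055e-34 J·s) / (2 × 8.769e-15 s)
ΔE_min = 6.013e-21 J = 37.531 meV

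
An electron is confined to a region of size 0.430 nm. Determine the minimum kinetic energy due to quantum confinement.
51.514 meV

Using the uncertainty principle:

1. Position uncertainty: Δx ≈ 4.300e-10 m
2. Minimum momentum uncertainty: Δp = ℏ/(2Δx) = 1.226e-25 kg·m/s
3. Minimum kinetic energy:
   KE = (Δp)²/(2m) = (1.226e-25)²/(2 × 9.109e-31 kg)
   KE = 8.253e-21 J = 51.514 meV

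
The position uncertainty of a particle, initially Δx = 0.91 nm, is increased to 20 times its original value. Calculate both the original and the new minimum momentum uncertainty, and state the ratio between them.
Original Δp_min = 5.794 × 10^-26 kg·m/s; new Δp'_min = 2.897 × 10^-27 kg·m/s; ratio Δp'_min/Δp_min = 1/20.

From the uncertainty principle ΔxΔp ≥ ℏ/2, the minimum momentum uncertainty is Δp_min = ℏ/(2Δx).

Original (Δx = 0.91 nm = 9.100e-10 m):
Δp_min = (1.055e-34 J·s)/(2 × 9.100e-10 m) = 5.794e-26 kg·m/s

When Δx → 20Δx:
Δp'_min = ℏ/(2 × 20Δx) = (1/20) × ℏ/(2Δx) = (1/20) × Δp_min
Δp'_min = 1/20 × 5.794e-26 kg·m/s = 2.897e-27 kg·m/s

Since Δp_min ∝ 1/Δx, when Δx is increased to 20 times its original value, Δp_min decreases to 1/20 of its original value.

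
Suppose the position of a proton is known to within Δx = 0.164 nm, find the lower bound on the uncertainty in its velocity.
192.223 m/s

Using the Heisenberg uncertainty principle and Δp = mΔv:
ΔxΔp ≥ ℏ/2
Δx(mΔv) ≥ ℏ/2

The minimum uncertainty in velocity is:
Δv_min = ℏ/(2mΔx)
Δv_min = (1.055e-34 J·s) / (2 × 1.673e-27 kg × 1.640e-10 m)
Δv_min = 1.922e+02 m/s = 192.223 m/s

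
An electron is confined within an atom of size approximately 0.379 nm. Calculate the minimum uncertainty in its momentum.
1.391 × 10^-25 kg·m/s

Using the Heisenberg uncertainty principle:
ΔxΔp ≥ ℏ/2

With Δx ≈ L = 3.790e-10 m (the confinement size):
Δp_min = ℏ/(2Δx)
Δp_min = (1.055e-34 J·s) / (2 × 3.790e-10 m)
Δp_min = 1.391e-25 kg·m/s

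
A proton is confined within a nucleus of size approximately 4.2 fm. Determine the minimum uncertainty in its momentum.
1.255 × 10^-20 kg·m/s

Using the Heisenberg uncertainty principle:
ΔxΔp ≥ ℏ/2

With Δx ≈ L = 4.200e-15 m (the confinement size):
Δp_min = ℏ/(2Δx)
Δp_min = (1.055e-34 J·s) / (2 × 4.200e-15 m)
Δp_min = 1.255e-20 kg·m/s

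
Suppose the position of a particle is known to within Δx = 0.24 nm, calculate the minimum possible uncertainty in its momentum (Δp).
2.197 × 10^-25 kg·m/s

Using the Heisenberg uncertainty principle:
ΔxΔp ≥ ℏ/2

The minimum uncertainty in momentum is:
Δp_min = ℏ/(2Δx)
Δp_min = (1.055e-34 J·s) / (2 × 2.400e-10 m)
Δp_min = 2.197e-25 kg·m/s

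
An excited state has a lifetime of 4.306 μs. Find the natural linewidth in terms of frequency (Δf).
18.481 kHz

Using the energy-time uncertainty principle and E = hf:
ΔEΔt ≥ ℏ/2
hΔf·Δt ≥ ℏ/2

The minimum frequency uncertainty is:
Δf = ℏ/(2hτ) = 1/(4πτ)
Δf = 1/(4π × 4.306e-06 s)
Δf = 1.848e+04 Hz = 18.481 kHz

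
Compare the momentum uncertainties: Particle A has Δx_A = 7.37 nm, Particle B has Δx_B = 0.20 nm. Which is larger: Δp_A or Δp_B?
Particle B has the larger minimum momentum uncertainty, by a factor of 36.85.

For each particle, the minimum momentum uncertainty is Δp_min = ℏ/(2Δx):

Particle A: Δp_A = ℏ/(2×7.370e-09 m) = 7.154e-27 kg·m/s
Particle B: Δp_B = ℏ/(2×2.000e-10 m) = 2.636e-25 kg·m/s

Ratio: Δp_B/Δp_A = 36.85

Since Δp_min ∝ 1/Δx, the particle with smaller position uncertainty (B) has larger momentum uncertainty.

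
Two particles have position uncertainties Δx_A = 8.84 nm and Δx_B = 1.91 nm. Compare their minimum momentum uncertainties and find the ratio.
Particle B has the larger minimum momentum uncertainty, by a factor of 4.63.

For each particle, the minimum momentum uncertainty is Δp_min = ℏ/(2Δx):

Particle A: Δp_A = ℏ/(2×8.840e-09 m) = 5.965e-27 kg·m/s
Particle B: Δp_B = ℏ/(2×1.910e-09 m) = 2.761e-26 kg·m/s

Ratio: Δp_B/Δp_A = 4.63

Since Δp_min ∝ 1/Δx, the particle with smaller position uncertainty (B) has larger momentum uncertainty.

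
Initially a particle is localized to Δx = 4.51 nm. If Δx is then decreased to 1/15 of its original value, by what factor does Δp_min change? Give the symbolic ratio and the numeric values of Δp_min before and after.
Original Δp_min = 1.169 × 10^-26 kg·m/s; new Δp'_min = 1.754 × 10^-25 kg·m/s; ratio Δp'_min/Δp_min = 15.

From the uncertainty principle ΔxΔp ≥ ℏ/2, the minimum momentum uncertainty is Δp_min = ℏ/(2Δx).

Original (Δx = 4.51 nm = 4.510e-09 m):
Δp_min = (1.055e-34 J·s)/(2 × 4.510e-09 m) = 1.169e-26 kg·m/s

When Δx → (1/15)Δx:
Δp'_min = ℏ/(2 × (1/15)Δx) = 15 × ℏ/(2Δx) = 15 × Δp_min
Δp'_min = 15 × 1.169e-26 kg·m/s = 1.754e-25 kg·m/s

Since Δp_min ∝ 1/Δx, when Δx is decreased to 1/15 of its original value, Δp_min increases to 15 times its original value.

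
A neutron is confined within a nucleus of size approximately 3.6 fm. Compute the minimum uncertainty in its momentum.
1.465 × 10^-20 kg·m/s

Using the Heisenberg uncertainty principle:
ΔxΔp ≥ ℏ/2

With Δx ≈ L = 3.600e-15 m (the confinement size):
Δp_min = ℏ/(2Δx)
Δp_min = (1.055e-34 J·s) / (2 × 3.600e-15 m)
Δp_min = 1.465e-20 kg·m/s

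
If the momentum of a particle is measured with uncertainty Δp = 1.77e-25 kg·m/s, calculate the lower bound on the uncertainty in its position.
297.902 pm

Using the Heisenberg uncertainty principle:
ΔxΔp ≥ ℏ/2

The minimum uncertainty in position is:
Δx_min = ℏ/(2Δp)
Δx_min = (1.055e-34 J·s) / (2 × 1.770e-25 kg·m/s)
Δx_min = 2.979e-10 m = 297.902 pm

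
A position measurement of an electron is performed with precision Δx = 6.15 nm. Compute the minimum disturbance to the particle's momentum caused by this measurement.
8.574 × 10^-27 kg·m/s

The uncertainty principle implies that measuring position disturbs momentum:
ΔxΔp ≥ ℏ/2

When we measure position with precision Δx, we necessarily introduce a momentum uncertainty:
Δp ≥ ℏ/(2Δx)
Δp_min = (1.055e-34 J·s) / (2 × 6.150e-09 m)
Δp_min = 8.574e-27 kg·m/s

The more precisely we measure position, the greater the momentum disturbance.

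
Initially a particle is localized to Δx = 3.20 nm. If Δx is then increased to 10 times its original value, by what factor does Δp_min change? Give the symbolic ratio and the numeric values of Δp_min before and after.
Original Δp_min = 1.648 × 10^-26 kg·m/s; new Δp'_min = 1.648 × 10^-27 kg·m/s; ratio Δp'_min/Δp_min = 1/10.

From the uncertainty principle ΔxΔp ≥ ℏ/2, the minimum momentum uncertainty is Δp_min = ℏ/(2Δx).

Original (Δx = 3.20 nm = 3.200e-09 m):
Δp_min = (1.055e-34 J·s)/(2 × 3.200e-09 m) = 1.648e-26 kg·m/s

When Δx → 10Δx:
Δp'_min = ℏ/(2 × 10Δx) = (1/10) × ℏ/(2Δx) = (1/10) × Δp_min
Δp'_min = 1/10 × 1.648e-26 kg·m/s = 1.648e-27 kg·m/s

Since Δp_min ∝ 1/Δx, when Δx is increased to 10 times its original value, Δp_min decreases to 1/10 of its original value.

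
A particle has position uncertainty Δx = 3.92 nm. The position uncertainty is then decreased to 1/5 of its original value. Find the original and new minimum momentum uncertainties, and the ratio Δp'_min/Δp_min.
Original Δp_min = 1.345 × 10^-26 kg·m/s; new Δp'_min = 6.726 × 10^-26 kg·m/s; ratio Δp'_min/Δp_min = 5.

From the uncertainty principle ΔxΔp ≥ ℏ/2, the minimum momentum uncertainty is Δp_min = ℏ/(2Δx).

Original (Δx = 3.92 nm = 3.920e-09 m):
Δp_min = (1.055e-34 J·s)/(2 × 3.920e-09 m) = 1.345e-26 kg·m/s

When Δx → (1/5)Δx:
Δp'_min = ℏ/(2 × (1/5)Δx) = 5 × ℏ/(2Δx) = 5 × Δp_min
Δp'_min = 5 × 1.345e-26 kg·m/s = 6.726e-26 kg·m/s

Since Δp_min ∝ 1/Δx, when Δx is decreased to 1/5 of its original value, Δp_min increases to 5 times its original value.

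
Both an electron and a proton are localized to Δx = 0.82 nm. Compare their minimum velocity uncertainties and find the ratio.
The electron has the larger minimum velocity uncertainty, by a ratio of 1836.2.

For both particles, Δp_min = ℏ/(2Δx) = 6.430e-26 kg·m/s (same for both).

The velocity uncertainty is Δv = Δp/m:
- electron: Δv = 6.430e-26 / 9.109e-31 = 7.059e+04 m/s = 70.590 km/s
- proton: Δv = 6.430e-26 / 1.673e-27 = 3.844e+01 m/s = 38.445 m/s

Ratio: 7.059e+04 / 3.844e+01 = 1836.2

The lighter particle has larger velocity uncertainty because Δv ∝ 1/m.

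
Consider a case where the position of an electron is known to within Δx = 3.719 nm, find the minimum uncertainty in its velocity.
15.564 km/s

Using the Heisenberg uncertainty principle and Δp = mΔv:
ΔxΔp ≥ ℏ/2
Δx(mΔv) ≥ ℏ/2

The minimum uncertainty in velocity is:
Δv_min = ℏ/(2mΔx)
Δv_min = (1.055e-34 J·s) / (2 × 9.109e-31 kg × 3.719e-09 m)
Δv_min = 1.556e+04 m/s = 15.564 km/s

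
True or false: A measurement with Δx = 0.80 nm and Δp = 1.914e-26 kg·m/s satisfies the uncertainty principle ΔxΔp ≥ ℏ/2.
No, it violates the uncertainty principle (impossible measurement).

Calculate the product ΔxΔp:
ΔxΔp = (8.000e-10 m) × (1.914e-26 kg·m/s)
ΔxΔp = 1.531e-35 J·s

Compare to the minimum allowed value ℏ/2:
ℏ/2 = 5.273e-35 J·s

Since ΔxΔp = 1.531e-35 J·s < 5.273e-35 J·s = ℏ/2,
the measurement violates the uncertainty principle.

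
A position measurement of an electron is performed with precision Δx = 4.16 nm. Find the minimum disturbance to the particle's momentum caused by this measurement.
1.268 × 10^-26 kg·m/s

The uncertainty principle implies that measuring position disturbs momentum:
ΔxΔp ≥ ℏ/2

When we measure position with precision Δx, we necessarily introduce a momentum uncertainty:
Δp ≥ ℏ/(2Δx)
Δp_min = (1.055e-34 J·s) / (2 × 4.160e-09 m)
Δp_min = 1.268e-26 kg·m/s

The more precisely we measure position, the greater the momentum disturbance.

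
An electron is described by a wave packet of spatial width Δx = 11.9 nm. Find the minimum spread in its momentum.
4.431 × 10^-27 kg·m/s

For a wave packet, the spatial width Δx and momentum spread Δp are related by the uncertainty principle:
ΔxΔp ≥ ℏ/2

The minimum momentum spread is:
Δp_min = ℏ/(2Δx)
Δp_min = (1.055e-34 J·s) / (2 × 1.190e-08 m)
Δp_min = 4.431e-27 kg·m/s

A wave packet cannot have both a well-defined position and well-defined momentum.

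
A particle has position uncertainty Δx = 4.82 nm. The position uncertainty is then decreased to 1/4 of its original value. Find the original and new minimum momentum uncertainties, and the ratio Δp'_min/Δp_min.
Original Δp_min = 1.094 × 10^-26 kg·m/s; new Δp'_min = 4.376 × 10^-26 kg·m/s; ratio Δp'_min/Δp_min = 4.

From the uncertainty principle ΔxΔp ≥ ℏ/2, the minimum momentum uncertainty is Δp_min = ℏ/(2Δx).

Original (Δx = 4.82 nm = 4.820e-09 m):
Δp_min = (1.055e-34 J·s)/(2 × 4.820e-09 m) = 1.094e-26 kg·m/s

When Δx → (1/4)Δx:
Δp'_min = ℏ/(2 × (1/4)Δx) = 4 × ℏ/(2Δx) = 4 × Δp_min
Δp'_min = 4 × 1.094e-26 kg·m/s = 4.376e-26 kg·m/s

Since Δp_min ∝ 1/Δx, when Δx is decreased to 1/4 of its original value, Δp_min increases to 4 times its original value.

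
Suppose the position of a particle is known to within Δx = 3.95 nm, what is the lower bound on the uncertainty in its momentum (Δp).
1.335 × 10^-26 kg·m/s

Using the Heisenberg uncertainty principle:
ΔxΔp ≥ ℏ/2

The minimum uncertainty in momentum is:
Δp_min = ℏ/(2Δx)
Δp_min = (1.055e-34 J·s) / (2 × 3.950e-09 m)
Δp_min = 1.335e-26 kg·m/s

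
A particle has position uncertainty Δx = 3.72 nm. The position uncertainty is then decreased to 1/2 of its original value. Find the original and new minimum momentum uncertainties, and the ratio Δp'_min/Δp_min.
Original Δp_min = 1.417 × 10^-26 kg·m/s; new Δp'_min = 2.835 × 10^-26 kg·m/s; ratio Δp'_min/Δp_min = 2.

From the uncertainty principle ΔxΔp ≥ ℏ/2, the minimum momentum uncertainty is Δp_min = ℏ/(2Δx).

Original (Δx = 3.72 nm = 3.720e-09 m):
Δp_min = (1.055e-34 J·s)/(2 × 3.720e-09 m) = 1.417e-26 kg·m/s

When Δx → (1/2)Δx:
Δp'_min = ℏ/(2 × (1/2)Δx) = 2 × ℏ/(2Δx) = 2 × Δp_min
Δp'_min = 2 × 1.417e-26 kg·m/s = 2.835e-26 kg·m/s

Since Δp_min ∝ 1/Δx, when Δx is decreased to 1/2 of its original value, Δp_min increases to 2 times its original value.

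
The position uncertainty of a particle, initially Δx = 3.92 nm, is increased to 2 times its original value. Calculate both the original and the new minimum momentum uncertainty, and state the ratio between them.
Original Δp_min = 1.345 × 10^-26 kg·m/s; new Δp'_min = 6.726 × 10^-27 kg·m/s; ratio Δp'_min/Δp_min = 1/2.

From the uncertainty principle ΔxΔp ≥ ℏ/2, the minimum momentum uncertainty is Δp_min = ℏ/(2Δx).

Original (Δx = 3.92 nm = 3.920e-09 m):
Δp_min = (1.055e-34 J·s)/(2 × 3.920e-09 m) = 1.345e-26 kg·m/s

When Δx → 2Δx:
Δp'_min = ℏ/(2 × 2Δx) = (1/2) × ℏ/(2Δx) = (1/2) × Δp_min
Δp'_min = 1/2 × 1.345e-26 kg·m/s = 6.726e-27 kg·m/s

Since Δp_min ∝ 1/Δx, when Δx is increased to 2 times its original value, Δp_min decreases to 1/2 of its original value.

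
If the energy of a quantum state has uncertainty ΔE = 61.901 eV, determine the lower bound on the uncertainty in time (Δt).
5.317 as

Using the energy-time uncertainty principle:
ΔEΔt ≥ ℏ/2

The minimum uncertainty in time is:
Δt_min = ℏ/(2ΔE)
Δt_min = (1.055e-34 J·s) / (2 × 9.918e-18 J)
Δt_min = 5.317e-18 s = 5.317 as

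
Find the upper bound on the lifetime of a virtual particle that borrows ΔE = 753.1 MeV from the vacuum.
4.370 × 10^-25 s

Using the energy-time uncertainty principle:
ΔEΔt ≥ ℏ/2

For a virtual particle borrowing energy ΔE, the maximum lifetime is:
Δt_max = ℏ/(2ΔE)

Converting energy:
ΔE = 753.1 MeV = 1.207e-10 J

Δt_max = (1.055e-34 J·s) / (2 × 1.207e-10 J)
Δt_max = 4.370e-25 s = 4.370 × 10^-25 s

Virtual particles with higher borrowed energy exist for shorter times.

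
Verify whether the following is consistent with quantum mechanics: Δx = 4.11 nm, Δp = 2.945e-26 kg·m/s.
Yes, it satisfies the uncertainty principle.

Calculate the product ΔxΔp:
ΔxΔp = (4.110e-09 m) × (2.945e-26 kg·m/s)
ΔxΔp = 1.210e-34 J·s

Compare to the minimum allowed value ℏ/2:
ℏ/2 = 5.273e-35 J·s

Since ΔxΔp = 1.210e-34 J·s ≥ 5.273e-35 J·s = ℏ/2,
the measurement satisfies the uncertainty principle.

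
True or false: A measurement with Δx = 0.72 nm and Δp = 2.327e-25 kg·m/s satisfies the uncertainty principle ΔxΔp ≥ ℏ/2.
Yes, it satisfies the uncertainty principle.

Calculate the product ΔxΔp:
ΔxΔp = (7.200e-10 m) × (2.327e-25 kg·m/s)
ΔxΔp = 1.675e-34 J·s

Compare to the minimum allowed value ℏ/2:
ℏ/2 = 5.273e-35 J·s

Since ΔxΔp = 1.675e-34 J·s ≥ 5.273e-35 J·s = ℏ/2,
the measurement satisfies the uncertainty principle.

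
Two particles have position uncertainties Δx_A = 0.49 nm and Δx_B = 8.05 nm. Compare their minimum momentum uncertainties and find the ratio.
Particle A has the larger minimum momentum uncertainty, by a factor of 16.43.

For each particle, the minimum momentum uncertainty is Δp_min = ℏ/(2Δx):

Particle A: Δp_A = ℏ/(2×4.900e-10 m) = 1.076e-25 kg·m/s
Particle B: Δp_B = ℏ/(2×8.050e-09 m) = 6.550e-27 kg·m/s

Ratio: Δp_A/Δp_B = 16.43

Since Δp_min ∝ 1/Δx, the particle with smaller position uncertainty (A) has larger momentum uncertainty.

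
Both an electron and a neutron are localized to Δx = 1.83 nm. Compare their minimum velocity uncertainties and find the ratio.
The electron has the larger minimum velocity uncertainty, by a ratio of 1838.7.

For both particles, Δp_min = ℏ/(2Δx) = 2.881e-26 kg·m/s (same for both).

The velocity uncertainty is Δv = Δp/m:
- electron: Δv = 2.881e-26 / 9.109e-31 = 3.163e+04 m/s = 31.631 km/s
- neutron: Δv = 2.881e-26 / 1.675e-27 = 1.720e+01 m/s = 17.203 m/s

Ratio: 3.163e+04 / 1.720e+01 = 1838.7

The lighter particle has larger velocity uncertainty because Δv ∝ 1/m.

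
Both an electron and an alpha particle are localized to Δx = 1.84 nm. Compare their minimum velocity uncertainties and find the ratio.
The electron has the larger minimum velocity uncertainty, by a ratio of 7294.3.

For both particles, Δp_min = ℏ/(2Δx) = 2.866e-26 kg·m/s (same for both).

The velocity uncertainty is Δv = Δp/m:
- electron: Δv = 2.866e-26 / 9.109e-31 = 3.146e+04 m/s = 31.459 km/s
- alpha particle: Δv = 2.866e-26 / 6.645e-27 = 4.313e+00 m/s = 4.313 m/s

Ratio: 3.146e+04 / 4.313e+00 = 7294.3

The lighter particle has larger velocity uncertainty because Δv ∝ 1/m.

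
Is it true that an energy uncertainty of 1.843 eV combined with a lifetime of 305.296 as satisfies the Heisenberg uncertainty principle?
Yes, it satisfies the uncertainty relation.

Calculate the product ΔEΔt:
ΔE = 1.843 eV = 2.953e-19 J
ΔEΔt = (2.953e-19 J) × (3.053e-16 s)
ΔEΔt = 9.015e-35 J·s

Compare to the minimum allowed value ℏ/2:
ℏ/2 = 5.273e-35 J·s

Since ΔEΔt = 9.015e-35 J·s ≥ 5.273e-35 J·s = ℏ/2,
this satisfies the uncertainty relation.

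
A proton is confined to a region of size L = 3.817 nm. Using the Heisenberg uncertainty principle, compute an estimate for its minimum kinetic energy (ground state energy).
356.049 neV

Using the uncertainty principle to estimate ground state energy:

1. The position uncertainty is approximately the confinement size:
   Δx ≈ L = 3.817e-09 m

2. From ΔxΔp ≥ ℏ/2, the minimum momentum uncertainty is:
   Δp ≈ ℏ/(2L) = 1.381e-26 kg·m/s

3. The kinetic energy is approximately:
   KE ≈ (Δp)²/(2m) = (1.381e-26)²/(2 × 1.673e-27 kg)
   KE ≈ 5.705e-26 J = 356.049 neV

This is an order-of-magnitude estimate of the ground state energy.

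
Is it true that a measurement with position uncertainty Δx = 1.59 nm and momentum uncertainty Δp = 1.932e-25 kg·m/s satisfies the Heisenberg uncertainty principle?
Yes, it satisfies the uncertainty principle.

Calculate the product ΔxΔp:
ΔxΔp = (1.590e-09 m) × (1.932e-25 kg·m/s)
ΔxΔp = 3.072e-34 J·s

Compare to the minimum allowed value ℏ/2:
ℏ/2 = 5.273e-35 J·s

Since ΔxΔp = 3.072e-34 J·s ≥ 5.273e-35 J·s = ℏ/2,
the measurement satisfies the uncertainty principle.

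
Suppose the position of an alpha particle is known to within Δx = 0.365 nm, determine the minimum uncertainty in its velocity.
21.741 m/s

Using the Heisenberg uncertainty principle and Δp = mΔv:
ΔxΔp ≥ ℏ/2
Δx(mΔv) ≥ ℏ/2

The minimum uncertainty in velocity is:
Δv_min = ℏ/(2mΔx)
Δv_min = (1.055e-34 J·s) / (2 × 6.645e-27 kg × 3.650e-10 m)
Δv_min = 2.174e+01 m/s = 21.741 m/s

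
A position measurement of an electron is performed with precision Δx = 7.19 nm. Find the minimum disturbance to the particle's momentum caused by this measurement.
7.334 × 10^-27 kg·m/s

The uncertainty principle implies that measuring position disturbs momentum:
ΔxΔp ≥ ℏ/2

When we measure position with precision Δx, we necessarily introduce a momentum uncertainty:
Δp ≥ ℏ/(2Δx)
Δp_min = (1.055e-34 J·s) / (2 × 7.190e-09 m)
Δp_min = 7.334e-27 kg·m/s

The more precisely we measure position, the greater the momentum disturbance.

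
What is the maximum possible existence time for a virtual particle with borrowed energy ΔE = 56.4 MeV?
5.835 ys

Using the energy-time uncertainty principle:
ΔEΔt ≥ ℏ/2

For a virtual particle borrowing energy ΔE, the maximum lifetime is:
Δt_max = ℏ/(2ΔE)

Converting energy:
ΔE = 56.4 MeV = 9.036e-12 J

Δt_max = (1.055e-34 J·s) / (2 × 9.036e-12 J)
Δt_max = 5.835e-24 s = 5.835 ys

Virtual particles with higher borrowed energy exist for shorter times.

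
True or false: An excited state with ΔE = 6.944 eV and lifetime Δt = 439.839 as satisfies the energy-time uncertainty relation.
Yes, it satisfies the uncertainty relation.

Calculate the product ΔEΔt:
ΔE = 6.944 eV = 1.113e-18 J
ΔEΔt = (1.113e-18 J) × (4.398e-16 s)
ΔEΔt = 4.893e-34 J·s

Compare to the minimum allowed value ℏ/2:
ℏ/2 = 5.273e-35 J·s

Since ΔEΔt = 4.893e-34 J·s ≥ 5.273e-35 J·s = ℏ/2,
this satisfies the uncertainty relation.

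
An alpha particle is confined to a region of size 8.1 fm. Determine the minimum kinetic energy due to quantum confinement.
19.903 keV

Using the uncertainty principle:

1. Position uncertainty: Δx ≈ 8.100e-15 m
2. Minimum momentum uncertainty: Δp = ℏ/(2Δx) = 6.510e-21 kg·m/s
3. Minimum kinetic energy:
   KE = (Δp)²/(2m) = (6.510e-21)²/(2 × 6.645e-27 kg)
   KE = 3.189e-15 J = 19.903 keV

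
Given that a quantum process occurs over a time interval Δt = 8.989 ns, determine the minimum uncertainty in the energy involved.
36.612 neV

Using the energy-time uncertainty principle:
ΔEΔt ≥ ℏ/2

The minimum uncertainty in energy is:
ΔE_min = ℏ/(2Δt)
ΔE_min = (1.055e-34 J·s) / (2 × 8.989e-09 s)
ΔE_min = 5.866e-27 J = 36.612 neV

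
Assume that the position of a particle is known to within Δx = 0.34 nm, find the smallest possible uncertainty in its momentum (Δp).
1.551 × 10^-25 kg·m/s

Using the Heisenberg uncertainty principle:
ΔxΔp ≥ ℏ/2

The minimum uncertainty in momentum is:
Δp_min = ℏ/(2Δx)
Δp_min = (1.055e-34 J·s) / (2 × 3.400e-10 m)
Δp_min = 1.551e-25 kg·m/s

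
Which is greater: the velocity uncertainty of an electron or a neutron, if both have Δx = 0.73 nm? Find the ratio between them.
The electron has the larger minimum velocity uncertainty, by a ratio of 1838.7.

For both particles, Δp_min = ℏ/(2Δx) = 7.223e-26 kg·m/s (same for both).

The velocity uncertainty is Δv = Δp/m:
- electron: Δv = 7.223e-26 / 9.109e-31 = 7.929e+04 m/s = 79.293 km/s
- neutron: Δv = 7.223e-26 / 1.675e-27 = 4.312e+01 m/s = 43.125 m/s

Ratio: 7.929e+04 / 4.312e+01 = 1838.7

The lighter particle has larger velocity uncertainty because Δv ∝ 1/m.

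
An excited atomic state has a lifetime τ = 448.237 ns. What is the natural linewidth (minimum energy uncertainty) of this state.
734.223 peV

Using the energy-time uncertainty principle:
ΔEΔt ≥ ℏ/2

The lifetime τ represents the time uncertainty Δt.
The natural linewidth (minimum energy uncertainty) is:

ΔE = ℏ/(2τ)
ΔE = (1.055e-34 J·s) / (2 × 4.482e-07 s)
ΔE = 1.176e-28 J = 734.223 peV

This natural linewidth limits the precision of spectroscopic measurements.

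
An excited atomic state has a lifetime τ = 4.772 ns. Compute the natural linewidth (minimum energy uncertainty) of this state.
68.966 neV

Using the energy-time uncertainty principle:
ΔEΔt ≥ ℏ/2

The lifetime τ represents the time uncertainty Δt.
The natural linewidth (minimum energy uncertainty) is:

ΔE = ℏ/(2τ)
ΔE = (1.055e-34 J·s) / (2 × 4.772e-09 s)
ΔE = 1.105e-26 J = 68.966 neV

This natural linewidth limits the precision of spectroscopic measurements.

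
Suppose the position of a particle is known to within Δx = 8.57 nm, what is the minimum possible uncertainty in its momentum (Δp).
6.153 × 10^-27 kg·m/s

Using the Heisenberg uncertainty principle:
ΔxΔp ≥ ℏ/2

The minimum uncertainty in momentum is:
Δp_min = ℏ/(2Δx)
Δp_min = (1.055e-34 J·s) / (2 × 8.570e-09 m)
Δp_min = 6.153e-27 kg·m/s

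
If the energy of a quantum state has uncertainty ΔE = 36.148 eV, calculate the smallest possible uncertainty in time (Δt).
9.104 as

Using the energy-time uncertainty principle:
ΔEΔt ≥ ℏ/2

The minimum uncertainty in time is:
Δt_min = ℏ/(2ΔE)
Δt_min = (1.055e-34 J·s) / (2 × 5.792e-18 J)
Δt_min = 9.104e-18 s = 9.104 as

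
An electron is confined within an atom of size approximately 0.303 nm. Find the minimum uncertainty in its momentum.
1.740 × 10^-25 kg·m/s

Using the Heisenberg uncertainty principle:
ΔxΔp ≥ ℏ/2

With Δx ≈ L = 3.030e-10 m (the confinement size):
Δp_min = ℏ/(2Δx)
Δp_min = (1.055e-34 J·s) / (2 × 3.030e-10 m)
Δp_min = 1.740e-25 kg·m/s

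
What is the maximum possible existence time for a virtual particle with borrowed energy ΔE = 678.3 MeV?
4.852 × 10^-25 s

Using the energy-time uncertainty principle:
ΔEΔt ≥ ℏ/2

For a virtual particle borrowing energy ΔE, the maximum lifetime is:
Δt_max = ℏ/(2ΔE)

Converting energy:
ΔE = 678.3 MeV = 1.087e-10 J

Δt_max = (1.055e-34 J·s) / (2 × 1.087e-10 J)
Δt_max = 4.852e-25 s = 4.852 × 10^-25 s

Virtual particles with higher borrowed energy exist for shorter times.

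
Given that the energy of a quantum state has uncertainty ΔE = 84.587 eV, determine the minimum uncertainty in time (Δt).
3.891 as

Using the energy-time uncertainty principle:
ΔEΔt ≥ ℏ/2

The minimum uncertainty in time is:
Δt_min = ℏ/(2ΔE)
Δt_min = (1.055e-34 J·s) / (2 × 1.355e-17 J)
Δt_min = 3.891e-18 s = 3.891 as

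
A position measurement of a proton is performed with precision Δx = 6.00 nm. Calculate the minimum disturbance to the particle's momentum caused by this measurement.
8.788 × 10^-27 kg·m/s

The uncertainty principle implies that measuring position disturbs momentum:
ΔxΔp ≥ ℏ/2

When we measure position with precision Δx, we necessarily introduce a momentum uncertainty:
Δp ≥ ℏ/(2Δx)
Δp_min = (1.055e-34 J·s) / (2 × 6.000e-09 m)
Δp_min = 8.788e-27 kg·m/s

The more precisely we measure position, the greater the momentum disturbance.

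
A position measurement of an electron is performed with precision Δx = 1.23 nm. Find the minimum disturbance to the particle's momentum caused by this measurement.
4.287 × 10^-26 kg·m/s

The uncertainty principle implies that measuring position disturbs momentum:
ΔxΔp ≥ ℏ/2

When we measure position with precision Δx, we necessarily introduce a momentum uncertainty:
Δp ≥ ℏ/(2Δx)
Δp_min = (1.055e-34 J·s) / (2 × 1.230e-09 m)
Δp_min = 4.287e-26 kg·m/s

The more precisely we measure position, the greater the momentum disturbance.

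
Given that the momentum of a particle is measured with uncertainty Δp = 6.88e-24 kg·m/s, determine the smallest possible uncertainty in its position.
7.664 pm

Using the Heisenberg uncertainty principle:
ΔxΔp ≥ ℏ/2

The minimum uncertainty in position is:
Δx_min = ℏ/(2Δp)
Δx_min = (1.055e-34 J·s) / (2 × 6.880e-24 kg·m/s)
Δx_min = 7.664e-12 m = 7.664 pm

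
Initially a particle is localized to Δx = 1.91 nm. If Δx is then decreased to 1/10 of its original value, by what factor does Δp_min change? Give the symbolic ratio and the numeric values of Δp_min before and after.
Original Δp_min = 2.761 × 10^-26 kg·m/s; new Δp'_min = 2.761 × 10^-25 kg·m/s; ratio Δp'_min/Δp_min = 10.

From the uncertainty principle ΔxΔp ≥ ℏ/2, the minimum momentum uncertainty is Δp_min = ℏ/(2Δx).

Original (Δx = 1.91 nm = 1.910e-09 m):
Δp_min = (1.055e-34 J·s)/(2 × 1.910e-09 m) = 2.761e-26 kg·m/s

When Δx → (1/10)Δx:
Δp'_min = ℏ/(2 × (1/10)Δx) = 10 × ℏ/(2Δx) = 10 × Δp_min
Δp'_min = 10 × 2.761e-26 kg·m/s = 2.761e-25 kg·m/s

Since Δp_min ∝ 1/Δx, when Δx is decreased to 1/10 of its original value, Δp_min increases to 10 times its original value.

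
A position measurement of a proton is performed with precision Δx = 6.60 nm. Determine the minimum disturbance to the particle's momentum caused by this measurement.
7.989 × 10^-27 kg·m/s

The uncertainty principle implies that measuring position disturbs momentum:
ΔxΔp ≥ ℏ/2

When we measure position with precision Δx, we necessarily introduce a momentum uncertainty:
Δp ≥ ℏ/(2Δx)
Δp_min = (1.055e-34 J·s) / (2 × 6.600e-09 m)
Δp_min = 7.989e-27 kg·m/s

The more precisely we measure position, the greater the momentum disturbance.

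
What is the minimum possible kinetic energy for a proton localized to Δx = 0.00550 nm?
171.486 meV

Localizing a particle requires giving it sufficient momentum uncertainty:

1. From uncertainty principle: Δp ≥ ℏ/(2Δx)
   Δp_min = (1.055e-34 J·s) / (2 × 5.500e-12 m)
   Δp_min = 9.587e-24 kg·m/s

2. This momentum uncertainty corresponds to kinetic energy:
   KE ≈ (Δp)²/(2m) = (9.587e-24)²/(2 × 1.673e-27 kg)
   KE = 2.748e-20 J = 171.486 meV

Tighter localization requires more energy.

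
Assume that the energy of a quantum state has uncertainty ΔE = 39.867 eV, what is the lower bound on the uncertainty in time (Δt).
8.255 as

Using the energy-time uncertainty principle:
ΔEΔt ≥ ℏ/2

The minimum uncertainty in time is:
Δt_min = ℏ/(2ΔE)
Δt_min = (1.055e-34 J·s) / (2 × 6.387e-18 J)
Δt_min = 8.255e-18 s = 8.255 as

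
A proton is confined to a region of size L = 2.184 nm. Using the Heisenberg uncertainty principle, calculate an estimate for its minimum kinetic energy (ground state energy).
1.088 μeV

Using the uncertainty principle to estimate ground state energy:

1. The position uncertainty is approximately the confinement size:
   Δx ≈ L = 2.184e-09 m

2. From ΔxΔp ≥ ℏ/2, the minimum momentum uncertainty is:
   Δp ≈ ℏ/(2L) = 2.414e-26 kg·m/s

3. The kinetic energy is approximately:
   KE ≈ (Δp)²/(2m) = (2.414e-26)²/(2 × 1.673e-27 kg)
   KE ≈ 1.742e-25 J = 1.088 μeV

This is an order-of-magnitude estimate of the ground state energy.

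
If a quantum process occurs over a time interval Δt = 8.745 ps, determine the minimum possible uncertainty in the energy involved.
37.634 μeV

Using the energy-time uncertainty principle:
ΔEΔt ≥ ℏ/2

The minimum uncertainty in energy is:
ΔE_min = ℏ/(2Δt)
ΔE_min = (1.055e-34 J·s) / (2 × 8.745e-12 s)
ΔE_min = 6.030e-24 J = 37.634 μeV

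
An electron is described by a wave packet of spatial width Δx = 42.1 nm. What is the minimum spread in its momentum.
1.252 × 10^-27 kg·m/s

For a wave packet, the spatial width Δx and momentum spread Δp are related by the uncertainty principle:
ΔxΔp ≥ ℏ/2

The minimum momentum spread is:
Δp_min = ℏ/(2Δx)
Δp_min = (1.055e-34 J·s) / (2 × 4.210e-08 m)
Δp_min = 1.252e-27 kg·m/s

A wave packet cannot have both a well-defined position and well-defined momentum.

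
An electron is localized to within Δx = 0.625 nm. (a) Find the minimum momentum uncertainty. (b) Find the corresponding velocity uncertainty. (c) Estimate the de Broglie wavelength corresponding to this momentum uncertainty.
(a) Δp_min = 8.437 × 10^-26 kg·m/s
(b) Δv_min = 92.614 km/s
(c) λ_dB = 7.854 nm

Step-by-step:

(a) From the uncertainty principle:
Δp_min = ℏ/(2Δx) = (1.055e-34 J·s)/(2 × 6.250e-10 m) = 8.437e-26 kg·m/s

(b) The velocity uncertainty:
Δv = Δp/m = (8.437e-26 kg·m/s)/(9.109e-31 kg) = 9.261e+04 m/s = 92.614 km/s

(c) The de Broglie wavelength for this momentum:
λ = h/p = (6.626e-34 J·s)/(8.437e-26 kg·m/s) = 7.854e-09 m = 7.854 nm

Note: The de Broglie wavelength is comparable to the localization size, as expected from wave-particle duality.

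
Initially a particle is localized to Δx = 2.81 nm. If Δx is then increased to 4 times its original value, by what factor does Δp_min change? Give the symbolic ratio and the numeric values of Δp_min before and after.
Original Δp_min = 1.876 × 10^-26 kg·m/s; new Δp'_min = 4.691 × 10^-27 kg·m/s; ratio Δp'_min/Δp_min = 1/4.

From the uncertainty principle ΔxΔp ≥ ℏ/2, the minimum momentum uncertainty is Δp_min = ℏ/(2Δx).

Original (Δx = 2.81 nm = 2.810e-09 m):
Δp_min = (1.055e-34 J·s)/(2 × 2.810e-09 m) = 1.876e-26 kg·m/s

When Δx → 4Δx:
Δp'_min = ℏ/(2 × 4Δx) = (1/4) × ℏ/(2Δx) = (1/4) × Δp_min
Δp'_min = 1/4 × 1.876e-26 kg·m/s = 4.691e-27 kg·m/s

Since Δp_min ∝ 1/Δx, when Δx is increased to 4 times its original value, Δp_min decreases to 1/4 of its original value.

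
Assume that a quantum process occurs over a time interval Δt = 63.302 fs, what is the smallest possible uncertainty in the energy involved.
5.199 meV

Using the energy-time uncertainty principle:
ΔEΔt ≥ ℏ/2

The minimum uncertainty in energy is:
ΔE_min = ℏ/(2Δt)
ΔE_min = (1.055e-34 J·s) / (2 × 6.330e-14 s)
ΔE_min = 8.330e-22 J = 5.199 meV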